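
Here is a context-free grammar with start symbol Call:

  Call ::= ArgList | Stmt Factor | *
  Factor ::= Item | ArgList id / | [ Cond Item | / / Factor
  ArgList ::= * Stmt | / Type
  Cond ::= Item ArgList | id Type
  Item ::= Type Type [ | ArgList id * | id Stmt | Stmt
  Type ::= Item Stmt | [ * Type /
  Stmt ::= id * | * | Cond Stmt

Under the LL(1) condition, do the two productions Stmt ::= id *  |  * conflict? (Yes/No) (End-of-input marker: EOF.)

No

FIRST(id *) = { id } and FIRST(*) = { * }.
The FIRST sets are disjoint and neither alternative is nullable — no conflict.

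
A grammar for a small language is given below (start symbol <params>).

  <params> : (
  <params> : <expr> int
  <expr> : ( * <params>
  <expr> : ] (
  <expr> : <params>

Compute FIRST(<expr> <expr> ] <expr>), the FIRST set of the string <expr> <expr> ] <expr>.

{ (, ] }

Add FIRST(<expr>) = { (, ] }; <expr> is not nullable, stop.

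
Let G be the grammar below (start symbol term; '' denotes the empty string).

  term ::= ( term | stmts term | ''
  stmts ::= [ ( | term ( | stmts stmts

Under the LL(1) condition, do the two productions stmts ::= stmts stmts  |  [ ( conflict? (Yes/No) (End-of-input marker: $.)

Yes

FIRST(stmts stmts) = { (, [ } and FIRST([ () = { [ }.
Both contain [, so the two alternatives are not disjoint — LL(1) conflict.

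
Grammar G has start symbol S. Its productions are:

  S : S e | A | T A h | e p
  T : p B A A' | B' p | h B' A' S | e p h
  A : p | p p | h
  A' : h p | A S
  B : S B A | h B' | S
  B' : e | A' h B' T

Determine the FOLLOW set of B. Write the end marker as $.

In T : p B A A': add FIRST(A A') = { h, p }.
In B : S B A: add FIRST(A) = { h, p }.
Union: FOLLOW(B) = { h, p }.

{ h, p }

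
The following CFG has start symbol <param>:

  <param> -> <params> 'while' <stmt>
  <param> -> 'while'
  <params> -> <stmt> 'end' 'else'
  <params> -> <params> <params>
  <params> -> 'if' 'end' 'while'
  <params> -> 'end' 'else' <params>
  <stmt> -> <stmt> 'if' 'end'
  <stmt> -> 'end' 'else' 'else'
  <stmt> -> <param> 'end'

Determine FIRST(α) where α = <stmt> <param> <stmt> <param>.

{ 'end', 'if', 'while' }

Add FIRST(<stmt>) = { 'end', 'if', 'while' }; <stmt> is not nullable, stop.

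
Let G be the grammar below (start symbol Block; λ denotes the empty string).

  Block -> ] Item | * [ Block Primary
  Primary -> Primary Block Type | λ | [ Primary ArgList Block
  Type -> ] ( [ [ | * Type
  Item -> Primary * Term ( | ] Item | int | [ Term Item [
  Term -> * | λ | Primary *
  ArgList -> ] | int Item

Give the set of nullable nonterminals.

{ Primary, Term }

Directly nullable (have an λ-production): Primary, Term.
No other nonterminal has a production whose RHS symbols are all nullable.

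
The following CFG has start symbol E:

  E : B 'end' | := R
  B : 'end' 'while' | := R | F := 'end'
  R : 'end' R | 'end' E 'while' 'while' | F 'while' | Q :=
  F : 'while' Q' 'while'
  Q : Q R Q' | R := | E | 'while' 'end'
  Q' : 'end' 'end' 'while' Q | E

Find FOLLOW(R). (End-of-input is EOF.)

In E : := R: R is at the end, add FOLLOW(E) = { EOF, 'end', 'while', := }.
In B : := R: R is at the end, add FOLLOW(B) = { 'end' }.
In R : 'end' R: R is at the end, add FOLLOW(R) = { EOF, 'end', 'while', := }.
In Q : Q R Q': add FIRST(Q') = { 'end', 'while', := }.
In Q : R :=: add FIRST(:=) = { := }.
Union: FOLLOW(R) = { EOF, 'end', 'while', := }.

{ EOF, 'end', 'while', := }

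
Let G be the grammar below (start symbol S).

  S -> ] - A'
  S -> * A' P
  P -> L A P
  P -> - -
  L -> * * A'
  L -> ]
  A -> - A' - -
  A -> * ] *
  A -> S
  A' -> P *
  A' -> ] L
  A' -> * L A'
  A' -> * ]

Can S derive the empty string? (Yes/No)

No

No nonterminal in this grammar is nullable.
No production of S has an RHS whose symbols are all nullable, so S is not nullable.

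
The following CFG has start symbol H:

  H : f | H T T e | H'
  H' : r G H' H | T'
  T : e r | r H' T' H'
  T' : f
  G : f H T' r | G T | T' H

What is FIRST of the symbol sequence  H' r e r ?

{ f, r }

Add FIRST(H') = { f, r }; H' is not nullable, stop.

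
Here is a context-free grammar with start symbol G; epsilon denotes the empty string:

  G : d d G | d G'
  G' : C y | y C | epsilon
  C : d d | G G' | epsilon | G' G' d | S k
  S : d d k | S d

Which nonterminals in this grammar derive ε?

{ C, G' }

Directly nullable (have an epsilon-production): G', C.
No other nonterminal has a production whose RHS symbols are all nullable.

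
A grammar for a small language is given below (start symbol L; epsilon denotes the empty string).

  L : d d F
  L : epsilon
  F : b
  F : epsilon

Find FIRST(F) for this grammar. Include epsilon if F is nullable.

{ b, epsilon }

F : b contributes {b}.
F : epsilon contributes epsilon.
Union: FIRST(F) = { b, epsilon }.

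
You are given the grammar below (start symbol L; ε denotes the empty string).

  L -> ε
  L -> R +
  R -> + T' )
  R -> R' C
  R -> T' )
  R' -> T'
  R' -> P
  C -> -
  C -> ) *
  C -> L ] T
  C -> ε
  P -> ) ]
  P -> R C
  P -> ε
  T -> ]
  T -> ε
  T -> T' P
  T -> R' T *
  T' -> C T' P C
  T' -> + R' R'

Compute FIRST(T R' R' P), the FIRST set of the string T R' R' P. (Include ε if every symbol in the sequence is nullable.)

Add FIRST(T)\{ε} = { ), *, +, -, ] }; T is nullable, continue.
Add FIRST(R')\{ε} = { ), +, -, ] }; R' is nullable, continue.
Add FIRST(R')\{ε} = { ), +, -, ] }; R' is nullable, continue.
Add FIRST(P)\{ε} = { ), +, -, ] }; P is nullable, continue.
Every symbol is nullable, so include ε.

{ ), *, +, -, ], ε }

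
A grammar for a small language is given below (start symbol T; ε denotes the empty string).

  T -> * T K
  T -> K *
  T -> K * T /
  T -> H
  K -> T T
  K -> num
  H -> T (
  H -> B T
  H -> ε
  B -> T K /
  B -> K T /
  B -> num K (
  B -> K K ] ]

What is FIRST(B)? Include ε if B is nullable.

From B -> T K /: T, K nullable, take FIRST(T) ∪ FIRST(K) ∪ {/} = { (, *, /, ], num }.
From B -> K T /: K, T nullable, take FIRST(K) ∪ FIRST(T) ∪ {/} = { (, *, /, ], num }.
B -> num K ( contributes {num}.
From B -> K K ] ]: K, K nullable, take FIRST(K) ∪ FIRST(K) ∪ {]} = { (, *, /, ], num }.
Union: FIRST(B) = { (, *, /, ], num }.

{ (, *, /, ], num }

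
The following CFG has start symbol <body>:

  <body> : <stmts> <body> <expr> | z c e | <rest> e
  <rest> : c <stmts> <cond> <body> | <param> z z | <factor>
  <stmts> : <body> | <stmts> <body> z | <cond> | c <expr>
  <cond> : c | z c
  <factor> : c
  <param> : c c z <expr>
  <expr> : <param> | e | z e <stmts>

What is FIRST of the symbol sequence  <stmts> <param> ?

Add FIRST(<stmts>) = { c, z }; <stmts> is not nullable, stop.

{ c, z }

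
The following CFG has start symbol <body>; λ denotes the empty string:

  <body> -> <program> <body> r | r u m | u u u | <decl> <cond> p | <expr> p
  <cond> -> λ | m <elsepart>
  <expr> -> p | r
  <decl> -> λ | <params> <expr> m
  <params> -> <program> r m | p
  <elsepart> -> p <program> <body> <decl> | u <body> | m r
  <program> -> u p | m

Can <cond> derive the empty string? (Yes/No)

Yes

<cond> has an λ-production, so <cond> ⇒ λ.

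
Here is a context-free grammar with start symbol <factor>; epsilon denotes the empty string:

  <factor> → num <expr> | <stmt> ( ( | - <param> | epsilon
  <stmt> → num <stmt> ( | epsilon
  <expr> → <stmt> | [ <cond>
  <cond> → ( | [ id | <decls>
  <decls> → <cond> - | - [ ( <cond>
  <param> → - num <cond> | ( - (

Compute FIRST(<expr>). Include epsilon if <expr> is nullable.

{ [, num, epsilon }

From <expr> → <stmt>: add FIRST(<stmt>) = { num, epsilon } (including epsilon since <stmt> is nullable).
<expr> → [ <cond> contributes {[}.
Union: FIRST(<expr>) = { [, num, epsilon }.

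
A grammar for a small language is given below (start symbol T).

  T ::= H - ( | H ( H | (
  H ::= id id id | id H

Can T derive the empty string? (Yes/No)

No nonterminal in this grammar is nullable.
No production of T has an RHS whose symbols are all nullable, so T is not nullable.

No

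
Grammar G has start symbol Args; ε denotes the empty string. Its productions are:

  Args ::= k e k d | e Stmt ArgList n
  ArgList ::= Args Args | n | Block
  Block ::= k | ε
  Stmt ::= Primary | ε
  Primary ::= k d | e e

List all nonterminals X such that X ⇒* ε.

{ ArgList, Block, Stmt }

Directly nullable (have an ε-production): Block, Stmt.
ArgList ::= Block with every symbol nullable, so ArgList is nullable.
No other nonterminal has a production whose RHS symbols are all nullable.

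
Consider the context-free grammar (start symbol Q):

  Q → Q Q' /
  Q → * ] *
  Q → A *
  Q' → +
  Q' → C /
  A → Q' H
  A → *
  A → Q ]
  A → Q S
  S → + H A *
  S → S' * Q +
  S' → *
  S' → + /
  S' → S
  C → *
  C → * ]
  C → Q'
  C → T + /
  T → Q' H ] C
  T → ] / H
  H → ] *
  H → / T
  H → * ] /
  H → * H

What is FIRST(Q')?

{ *, +, ] }

Q' → + contributes {+}.
From Q' → C /: add FIRST(C) = { *, +, ] }.
Union: FIRST(Q') = { *, +, ] }.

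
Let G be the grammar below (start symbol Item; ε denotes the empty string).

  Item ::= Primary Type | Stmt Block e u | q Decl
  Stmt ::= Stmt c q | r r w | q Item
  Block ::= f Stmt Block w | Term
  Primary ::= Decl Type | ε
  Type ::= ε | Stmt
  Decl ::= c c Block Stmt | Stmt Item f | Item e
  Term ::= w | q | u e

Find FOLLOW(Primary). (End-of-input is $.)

{ $, c, e, f, q, r, u, w }

In Item ::= Primary Type: add FIRST(Type)\{ε} = { q, r }.
  Since Type is nullable, also add FOLLOW(Item) = { $, c, e, f, q, r, u, w }.
Union: FOLLOW(Primary) = { $, c, e, f, q, r, u, w }.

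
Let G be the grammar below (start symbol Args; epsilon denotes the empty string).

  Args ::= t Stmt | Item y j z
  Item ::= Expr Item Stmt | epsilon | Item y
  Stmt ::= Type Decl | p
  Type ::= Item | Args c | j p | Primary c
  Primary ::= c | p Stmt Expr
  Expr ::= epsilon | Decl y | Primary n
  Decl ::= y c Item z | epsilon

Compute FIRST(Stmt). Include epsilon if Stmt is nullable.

From Stmt ::= Type Decl: Type, Decl nullable, take FIRST(Type) ∪ FIRST(Decl) = { c, j, p, t, y }; also epsilon since the whole RHS is nullable.
Stmt ::= p contributes {p}.
Union: FIRST(Stmt) = { c, j, p, t, y, epsilon }.

{ c, j, p, t, y, epsilon }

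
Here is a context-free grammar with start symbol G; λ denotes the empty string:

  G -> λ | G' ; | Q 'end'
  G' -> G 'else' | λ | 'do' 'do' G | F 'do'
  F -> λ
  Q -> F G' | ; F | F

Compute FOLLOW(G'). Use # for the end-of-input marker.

{ 'end', ; }

In G -> G' ;: add FIRST(;) = { ; }.
In Q -> F G': G' is at the end, add FOLLOW(Q) = { 'end' }.
Union: FOLLOW(G') = { 'end', ; }.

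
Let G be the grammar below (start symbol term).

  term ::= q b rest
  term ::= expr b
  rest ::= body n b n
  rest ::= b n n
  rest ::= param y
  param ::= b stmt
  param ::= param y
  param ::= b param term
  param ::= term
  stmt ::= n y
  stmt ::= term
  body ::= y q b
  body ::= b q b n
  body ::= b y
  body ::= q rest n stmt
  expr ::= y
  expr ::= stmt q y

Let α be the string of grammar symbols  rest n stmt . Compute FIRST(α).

Add FIRST(rest) = { b, n, q, y }; rest is not nullable, stop.

{ b, n, q, y }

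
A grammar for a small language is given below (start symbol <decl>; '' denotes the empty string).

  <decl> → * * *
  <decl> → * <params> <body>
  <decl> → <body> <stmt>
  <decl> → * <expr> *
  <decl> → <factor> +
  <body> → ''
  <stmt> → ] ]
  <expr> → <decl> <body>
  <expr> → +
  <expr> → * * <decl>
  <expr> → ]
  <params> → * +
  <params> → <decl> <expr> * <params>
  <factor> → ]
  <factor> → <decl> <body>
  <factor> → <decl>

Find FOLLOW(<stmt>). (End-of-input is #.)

{ #, *, +, ] }

In <decl> → <body> <stmt>: <stmt> is at the end, add FOLLOW(<decl>) = { #, *, +, ] }.
Union: FOLLOW(<stmt>) = { #, *, +, ] }.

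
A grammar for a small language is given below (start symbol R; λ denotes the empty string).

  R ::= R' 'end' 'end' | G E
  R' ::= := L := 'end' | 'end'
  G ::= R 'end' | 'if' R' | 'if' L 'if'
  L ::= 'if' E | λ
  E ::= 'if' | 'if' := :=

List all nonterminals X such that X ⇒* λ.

{ L }

Directly nullable (have an λ-production): L.
No other nonterminal has a production whose RHS symbols are all nullable.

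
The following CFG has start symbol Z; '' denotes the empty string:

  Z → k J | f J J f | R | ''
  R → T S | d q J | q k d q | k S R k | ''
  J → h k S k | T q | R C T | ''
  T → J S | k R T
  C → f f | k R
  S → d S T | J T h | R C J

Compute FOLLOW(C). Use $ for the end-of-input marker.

{ $, d, f, h, k, q }

In J → R C T: add FIRST(T) = { d, f, h, k, q }.
In S → R C J: add FIRST(J)\{''} = { d, f, h, k, q }.
  Since J is nullable, also add FOLLOW(S) = { $, d, f, h, k, q }.
Union: FOLLOW(C) = { $, d, f, h, k, q }.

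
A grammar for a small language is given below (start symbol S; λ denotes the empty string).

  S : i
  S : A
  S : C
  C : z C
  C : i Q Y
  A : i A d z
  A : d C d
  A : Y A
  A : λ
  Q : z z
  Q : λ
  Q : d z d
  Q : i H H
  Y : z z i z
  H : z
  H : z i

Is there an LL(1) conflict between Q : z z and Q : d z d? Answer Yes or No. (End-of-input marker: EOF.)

FIRST(z z) = { z } and FIRST(d z d) = { d }.
The FIRST sets are disjoint and neither alternative is nullable — no conflict.

No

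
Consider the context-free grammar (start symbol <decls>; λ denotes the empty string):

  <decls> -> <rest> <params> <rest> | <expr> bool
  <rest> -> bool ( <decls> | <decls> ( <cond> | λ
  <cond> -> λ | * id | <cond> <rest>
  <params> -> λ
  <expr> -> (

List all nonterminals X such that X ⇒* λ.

{ <cond>, <decls>, <params>, <rest> }

Directly nullable (have an λ-production): <rest>, <cond>, <params>.
<decls> -> <rest> <params> <rest> with every symbol nullable, so <decls> is nullable.
No other nonterminal has a production whose RHS symbols are all nullable.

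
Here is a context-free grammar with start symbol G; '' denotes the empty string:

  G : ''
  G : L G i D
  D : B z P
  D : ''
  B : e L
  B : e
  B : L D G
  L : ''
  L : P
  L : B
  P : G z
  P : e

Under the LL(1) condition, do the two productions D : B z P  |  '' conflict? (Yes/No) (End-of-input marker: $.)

Yes

FIRST(B z P) = { e, i, z } and FIRST('') = { '' }.
The second alternative is nullable and FOLLOW(D) = { $, e, i, z } shares e with FIRST of the first — conflict.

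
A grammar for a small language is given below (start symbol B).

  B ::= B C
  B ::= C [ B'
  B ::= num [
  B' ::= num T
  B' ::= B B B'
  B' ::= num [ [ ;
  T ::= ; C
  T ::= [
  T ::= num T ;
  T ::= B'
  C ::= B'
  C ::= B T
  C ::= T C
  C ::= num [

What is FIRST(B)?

{ ;, [, num }

From B ::= B C: add FIRST(B) = { ;, [, num }.
From B ::= C [ B': add FIRST(C) = { ;, [, num }.
B ::= num [ contributes {num}.
Union: FIRST(B) = { ;, [, num }.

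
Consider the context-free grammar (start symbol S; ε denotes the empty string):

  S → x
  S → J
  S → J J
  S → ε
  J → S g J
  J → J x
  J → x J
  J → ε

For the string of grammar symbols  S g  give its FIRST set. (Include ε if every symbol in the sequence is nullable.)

{ g, x }

Add FIRST(S)\{ε} = { g, x }; S is nullable, continue.
g is a terminal; add {g} and stop.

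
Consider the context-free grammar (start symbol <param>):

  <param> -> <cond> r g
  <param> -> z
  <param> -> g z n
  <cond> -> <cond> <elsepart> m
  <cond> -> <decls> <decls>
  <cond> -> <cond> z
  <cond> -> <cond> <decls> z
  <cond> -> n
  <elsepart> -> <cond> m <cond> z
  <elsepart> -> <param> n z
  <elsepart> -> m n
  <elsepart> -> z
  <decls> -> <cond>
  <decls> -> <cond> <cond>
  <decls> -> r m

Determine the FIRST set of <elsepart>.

From <elsepart> -> <cond> m <cond> z: add FIRST(<cond>) = { n, r }.
From <elsepart> -> <param> n z: add FIRST(<param>) = { g, n, r, z }.
<elsepart> -> m n contributes {m}.
<elsepart> -> z contributes {z}.
Union: FIRST(<elsepart>) = { g, m, n, r, z }.

{ g, m, n, r, z }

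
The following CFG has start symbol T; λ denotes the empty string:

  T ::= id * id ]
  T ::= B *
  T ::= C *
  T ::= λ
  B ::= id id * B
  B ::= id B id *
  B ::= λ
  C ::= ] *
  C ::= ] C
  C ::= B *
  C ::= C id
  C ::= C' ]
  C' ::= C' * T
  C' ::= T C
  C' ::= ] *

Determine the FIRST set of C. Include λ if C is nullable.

C ::= ] * contributes {]}.
C ::= ] C contributes {]}.
From C ::= B *: B nullable, take FIRST(B) ∪ {*} = { *, id }.
From C ::= C id: add FIRST(C) = { *, ], id }.
From C ::= C' ]: add FIRST(C') = { *, ], id }.
Union: FIRST(C) = { *, ], id }.

{ *, ], id }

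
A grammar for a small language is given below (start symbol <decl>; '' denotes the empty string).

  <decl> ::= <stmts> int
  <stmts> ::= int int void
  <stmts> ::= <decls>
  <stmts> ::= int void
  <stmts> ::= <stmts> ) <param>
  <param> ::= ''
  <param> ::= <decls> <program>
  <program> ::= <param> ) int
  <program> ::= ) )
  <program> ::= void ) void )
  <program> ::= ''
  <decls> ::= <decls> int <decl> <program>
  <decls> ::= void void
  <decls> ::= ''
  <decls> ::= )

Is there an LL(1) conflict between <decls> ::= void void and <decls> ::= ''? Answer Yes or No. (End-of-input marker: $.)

Yes

FIRST(void void) = { void } and FIRST('') = { '' }.
The second alternative is nullable and FOLLOW(<decls>) = { ), int, void } shares void with FIRST of the first — conflict.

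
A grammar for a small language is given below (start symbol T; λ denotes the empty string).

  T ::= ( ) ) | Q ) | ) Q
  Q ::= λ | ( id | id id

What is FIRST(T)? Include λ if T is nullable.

T ::= ( ) ) contributes {(}.
From T ::= Q ): Q nullable, take FIRST(Q) ∪ {)} = { (, ), id }.
T ::= ) Q contributes {)}.
Union: FIRST(T) = { (, ), id }.

{ (, ), id }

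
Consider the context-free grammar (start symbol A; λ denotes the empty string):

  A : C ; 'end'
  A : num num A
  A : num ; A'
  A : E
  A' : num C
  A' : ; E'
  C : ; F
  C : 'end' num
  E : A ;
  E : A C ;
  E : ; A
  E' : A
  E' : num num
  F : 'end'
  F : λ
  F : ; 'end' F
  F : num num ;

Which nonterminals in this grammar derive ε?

{ F }

Directly nullable (have an λ-production): F.
No other nonterminal has a production whose RHS symbols are all nullable.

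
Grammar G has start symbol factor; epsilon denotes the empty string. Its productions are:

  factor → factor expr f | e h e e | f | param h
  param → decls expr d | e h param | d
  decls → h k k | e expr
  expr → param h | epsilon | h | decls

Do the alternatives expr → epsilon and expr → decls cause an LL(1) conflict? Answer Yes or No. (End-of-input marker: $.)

Yes

FIRST(epsilon) = { epsilon } and FIRST(decls) = { e, h }.
The first alternative is nullable and FOLLOW(expr) = { d, e, f, h } shares e with FIRST of the second — conflict.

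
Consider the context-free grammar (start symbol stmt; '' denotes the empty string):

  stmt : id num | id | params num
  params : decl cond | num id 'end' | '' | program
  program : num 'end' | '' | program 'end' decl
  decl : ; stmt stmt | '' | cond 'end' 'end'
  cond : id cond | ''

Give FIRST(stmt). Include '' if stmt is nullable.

stmt : id num contributes {id}.
stmt : id contributes {id}.
From stmt : params num: params nullable, take FIRST(params) ∪ {num} = { 'end', ;, id, num }.
Union: FIRST(stmt) = { 'end', ;, id, num }.

{ 'end', ;, id, num }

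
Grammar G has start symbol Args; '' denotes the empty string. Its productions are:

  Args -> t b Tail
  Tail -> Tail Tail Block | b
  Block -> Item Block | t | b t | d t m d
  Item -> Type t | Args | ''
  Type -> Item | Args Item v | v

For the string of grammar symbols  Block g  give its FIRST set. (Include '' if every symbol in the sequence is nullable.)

Add FIRST(Block) = { b, d, t, v }; Block is not nullable, stop.

{ b, d, t, v }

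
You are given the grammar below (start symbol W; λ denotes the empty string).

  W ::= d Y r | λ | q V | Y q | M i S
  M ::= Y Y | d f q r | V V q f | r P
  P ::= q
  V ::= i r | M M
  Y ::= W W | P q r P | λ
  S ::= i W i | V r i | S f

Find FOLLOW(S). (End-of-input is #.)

{ #, d, f, i, q, r }

In W ::= M i S: S is at the end, add FOLLOW(W) = { #, d, i, q, r }.
In S ::= S f: add FIRST(f) = { f }.
Union: FOLLOW(S) = { #, d, f, i, q, r }.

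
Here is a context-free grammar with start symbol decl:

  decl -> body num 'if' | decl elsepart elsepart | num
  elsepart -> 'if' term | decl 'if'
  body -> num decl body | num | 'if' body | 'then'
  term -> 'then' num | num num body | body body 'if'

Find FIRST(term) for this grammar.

{ 'if', 'then', num }

term -> 'then' num contributes {'then'}.
term -> num num body contributes {num}.
From term -> body body 'if': add FIRST(body) = { 'if', 'then', num }.
Union: FIRST(term) = { 'if', 'then', num }.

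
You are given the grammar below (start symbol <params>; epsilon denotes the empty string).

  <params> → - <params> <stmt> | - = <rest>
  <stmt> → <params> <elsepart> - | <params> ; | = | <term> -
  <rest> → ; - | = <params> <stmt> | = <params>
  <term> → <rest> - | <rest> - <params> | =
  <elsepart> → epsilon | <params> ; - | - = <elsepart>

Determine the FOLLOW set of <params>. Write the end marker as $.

{ $, -, ;, = }

<params> is the start symbol, so $ ∈ FOLLOW(<params>).
In <params> → - <params> <stmt>: add FIRST(<stmt>) = { -, ;, = }.
In <stmt> → <params> <elsepart> -: add FIRST(<elsepart> -) = { - }.
In <stmt> → <params> ;: add FIRST(;) = { ; }.
In <rest> → = <params> <stmt>: add FIRST(<stmt>) = { -, ;, = }.
In <rest> → = <params>: <params> is at the end, add FOLLOW(<rest>) = { $, -, ;, = }.
In <term> → <rest> - <params>: <params> is at the end, add FOLLOW(<term>) = { - }.
In <elsepart> → <params> ; -: add FIRST(; -) = { ; }.
Union: FOLLOW(<params>) = { $, -, ;, = }.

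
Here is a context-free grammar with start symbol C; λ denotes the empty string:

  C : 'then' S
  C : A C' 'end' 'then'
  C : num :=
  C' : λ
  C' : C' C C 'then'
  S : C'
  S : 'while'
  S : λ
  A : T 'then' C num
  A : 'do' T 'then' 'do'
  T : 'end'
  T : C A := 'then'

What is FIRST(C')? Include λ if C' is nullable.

{ 'do', 'end', 'then', num, λ }

C' : λ contributes λ.
From C' : C' C C 'then': C' nullable, take FIRST(C') ∪ FIRST(C) = { 'do', 'end', 'then', num }.
Union: FIRST(C') = { 'do', 'end', 'then', num, λ }.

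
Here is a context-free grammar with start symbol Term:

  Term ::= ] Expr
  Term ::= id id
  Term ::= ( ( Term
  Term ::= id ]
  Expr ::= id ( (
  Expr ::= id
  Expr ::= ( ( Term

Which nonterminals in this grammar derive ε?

No nonterminal has an empty production or an RHS whose symbols are all nullable.

{ } (none)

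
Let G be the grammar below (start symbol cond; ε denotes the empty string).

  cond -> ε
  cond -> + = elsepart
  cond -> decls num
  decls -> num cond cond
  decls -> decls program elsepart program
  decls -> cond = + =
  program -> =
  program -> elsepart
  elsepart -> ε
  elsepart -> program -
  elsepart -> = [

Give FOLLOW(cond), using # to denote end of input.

{ #, +, -, =, num }

cond is the start symbol, so # ∈ FOLLOW(cond).
In decls -> num cond cond: add FIRST(cond)\{ε} = { +, =, num }.
  Since cond is nullable, also add FOLLOW(decls) = { -, =, num }.
In decls -> num cond cond: cond is at the end, add FOLLOW(decls) = { -, =, num }.
In decls -> cond = + =: add FIRST(= + =) = { = }.
Union: FOLLOW(cond) = { #, +, -, =, num }.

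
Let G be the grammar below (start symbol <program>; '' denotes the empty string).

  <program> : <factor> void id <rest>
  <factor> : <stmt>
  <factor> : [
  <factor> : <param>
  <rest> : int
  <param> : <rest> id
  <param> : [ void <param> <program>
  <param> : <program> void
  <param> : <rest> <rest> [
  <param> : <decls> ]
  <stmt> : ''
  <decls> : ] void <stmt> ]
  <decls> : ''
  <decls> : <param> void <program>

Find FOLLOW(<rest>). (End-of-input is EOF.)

{ EOF, [, ], id, int, void }

In <program> : <factor> void id <rest>: <rest> is at the end, add FOLLOW(<program>) = { EOF, [, ], int, void }.
In <param> : <rest> id: add FIRST(id) = { id }.
In <param> : <rest> <rest> [: add FIRST(<rest> [) = { int }.
In <param> : <rest> <rest> [: add FIRST([) = { [ }.
Union: FOLLOW(<rest>) = { EOF, [, ], id, int, void }.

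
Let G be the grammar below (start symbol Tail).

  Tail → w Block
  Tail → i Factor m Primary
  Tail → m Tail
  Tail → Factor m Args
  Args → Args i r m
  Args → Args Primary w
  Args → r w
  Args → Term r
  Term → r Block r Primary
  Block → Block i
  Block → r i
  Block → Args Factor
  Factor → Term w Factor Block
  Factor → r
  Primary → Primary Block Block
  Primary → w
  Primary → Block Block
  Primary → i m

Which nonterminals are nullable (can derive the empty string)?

{ } (none)

No nonterminal has an empty production or an RHS whose symbols are all nullable.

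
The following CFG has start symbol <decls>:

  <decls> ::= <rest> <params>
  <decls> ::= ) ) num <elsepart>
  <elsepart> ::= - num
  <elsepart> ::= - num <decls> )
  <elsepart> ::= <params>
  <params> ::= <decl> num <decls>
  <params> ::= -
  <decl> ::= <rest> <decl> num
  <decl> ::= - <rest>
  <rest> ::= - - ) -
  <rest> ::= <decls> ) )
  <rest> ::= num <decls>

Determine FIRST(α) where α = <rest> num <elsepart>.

Add FIRST(<rest>) = { ), -, num }; <rest> is not nullable, stop.

{ ), -, num }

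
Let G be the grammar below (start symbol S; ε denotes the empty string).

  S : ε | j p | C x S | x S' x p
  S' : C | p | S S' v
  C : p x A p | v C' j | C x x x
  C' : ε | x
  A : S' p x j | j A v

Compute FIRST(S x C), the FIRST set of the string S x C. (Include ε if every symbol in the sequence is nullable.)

Add FIRST(S)\{ε} = { j, p, v, x }; S is nullable, continue.
x is a terminal; add {x} and stop.

{ j, p, v, x }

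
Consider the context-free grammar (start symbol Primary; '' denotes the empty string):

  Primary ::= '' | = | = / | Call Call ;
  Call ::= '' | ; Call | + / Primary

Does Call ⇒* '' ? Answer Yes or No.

Call has an ''-production, so Call ⇒ ''.

Yes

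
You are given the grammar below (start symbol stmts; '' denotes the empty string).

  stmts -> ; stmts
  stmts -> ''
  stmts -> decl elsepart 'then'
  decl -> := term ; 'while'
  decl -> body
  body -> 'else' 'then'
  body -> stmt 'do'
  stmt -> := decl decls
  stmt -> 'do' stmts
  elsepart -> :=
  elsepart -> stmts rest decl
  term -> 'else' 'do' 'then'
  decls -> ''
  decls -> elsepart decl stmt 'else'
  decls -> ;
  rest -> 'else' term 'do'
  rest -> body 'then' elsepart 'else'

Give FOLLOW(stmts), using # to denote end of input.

stmts is the start symbol, so # ∈ FOLLOW(stmts).
In stmts -> ; stmts: stmts is at the end, add FOLLOW(stmts) = { #, 'do', 'else', := }.
In stmt -> 'do' stmts: stmts is at the end, add FOLLOW(stmt) = { 'do', 'else' }.
In elsepart -> stmts rest decl: add FIRST(rest decl) = { 'do', 'else', := }.
Union: FOLLOW(stmts) = { #, 'do', 'else', := }.

{ #, 'do', 'else', := }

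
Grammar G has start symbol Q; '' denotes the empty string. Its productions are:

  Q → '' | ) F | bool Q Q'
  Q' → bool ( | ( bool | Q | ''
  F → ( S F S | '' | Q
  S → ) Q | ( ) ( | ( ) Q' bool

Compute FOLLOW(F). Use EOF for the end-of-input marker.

{ EOF, (, ), bool }

In Q → ) F: F is at the end, add FOLLOW(Q) = { EOF, (, ), bool }.
In F → ( S F S: add FIRST(S) = { (, ) }.
Union: FOLLOW(F) = { EOF, (, ), bool }.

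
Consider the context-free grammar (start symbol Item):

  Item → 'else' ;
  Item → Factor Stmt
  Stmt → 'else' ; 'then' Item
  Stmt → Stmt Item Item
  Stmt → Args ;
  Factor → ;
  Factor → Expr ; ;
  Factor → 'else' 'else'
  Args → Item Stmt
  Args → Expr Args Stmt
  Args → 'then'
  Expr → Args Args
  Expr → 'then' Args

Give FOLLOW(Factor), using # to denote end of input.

{ 'else', 'then', ; }

In Item → Factor Stmt: add FIRST(Stmt) = { 'else', 'then', ; }.
Union: FOLLOW(Factor) = { 'else', 'then', ; }.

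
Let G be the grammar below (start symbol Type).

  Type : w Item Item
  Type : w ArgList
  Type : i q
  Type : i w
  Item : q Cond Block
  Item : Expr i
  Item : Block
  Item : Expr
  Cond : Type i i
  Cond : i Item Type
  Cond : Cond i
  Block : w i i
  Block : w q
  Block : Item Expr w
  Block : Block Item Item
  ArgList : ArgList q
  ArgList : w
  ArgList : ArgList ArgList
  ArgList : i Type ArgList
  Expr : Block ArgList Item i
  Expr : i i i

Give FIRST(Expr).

{ i, q, w }

From Expr : Block ArgList Item i: add FIRST(Block) = { i, q, w }.
Expr : i i i contributes {i}.
Union: FIRST(Expr) = { i, q, w }.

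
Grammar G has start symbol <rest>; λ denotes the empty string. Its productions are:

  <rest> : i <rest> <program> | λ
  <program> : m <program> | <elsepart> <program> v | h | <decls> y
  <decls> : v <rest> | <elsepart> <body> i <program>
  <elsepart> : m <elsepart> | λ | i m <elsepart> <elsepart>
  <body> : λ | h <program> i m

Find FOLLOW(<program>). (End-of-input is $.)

{ $, h, i, m, v, y }

In <rest> : i <rest> <program>: <program> is at the end, add FOLLOW(<rest>) = { $, h, i, m, v, y }.
In <program> : m <program>: <program> is at the end, add FOLLOW(<program>) = { $, h, i, m, v, y }.
In <program> : <elsepart> <program> v: add FIRST(v) = { v }.
In <decls> : <elsepart> <body> i <program>: <program> is at the end, add FOLLOW(<decls>) = { y }.
In <body> : h <program> i m: add FIRST(i m) = { i }.
Union: FOLLOW(<program>) = { $, h, i, m, v, y }.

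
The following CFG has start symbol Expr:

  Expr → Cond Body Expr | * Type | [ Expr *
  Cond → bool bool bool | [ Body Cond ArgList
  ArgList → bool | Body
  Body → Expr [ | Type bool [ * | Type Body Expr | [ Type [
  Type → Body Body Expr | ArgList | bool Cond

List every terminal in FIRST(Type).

{ *, [, bool }

From Type → Body Body Expr: add FIRST(Body) = { *, [, bool }.
From Type → ArgList: add FIRST(ArgList) = { *, [, bool }.
Type → bool Cond contributes {bool}.
Union: FIRST(Type) = { *, [, bool }.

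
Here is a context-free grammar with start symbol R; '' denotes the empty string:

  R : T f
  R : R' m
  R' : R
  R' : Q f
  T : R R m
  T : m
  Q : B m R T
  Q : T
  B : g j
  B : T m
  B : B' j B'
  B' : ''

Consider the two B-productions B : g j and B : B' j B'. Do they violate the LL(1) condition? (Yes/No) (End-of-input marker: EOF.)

FIRST(g j) = { g } and FIRST(B' j B') = { j }.
The FIRST sets are disjoint and neither alternative is nullable — no conflict.

No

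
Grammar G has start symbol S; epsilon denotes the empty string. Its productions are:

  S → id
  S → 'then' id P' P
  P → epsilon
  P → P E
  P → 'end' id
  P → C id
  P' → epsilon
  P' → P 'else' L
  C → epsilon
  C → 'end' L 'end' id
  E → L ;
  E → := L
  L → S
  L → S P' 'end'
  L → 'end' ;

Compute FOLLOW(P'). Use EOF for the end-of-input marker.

{ EOF, 'else', 'end', 'then', :=, ;, id }

In S → 'then' id P' P: add FIRST(P)\{epsilon} = { 'end', 'then', :=, id }.
  Since P is nullable, also add FOLLOW(S) = { EOF, 'else', 'end', 'then', :=, ;, id }.
In L → S P' 'end': add FIRST('end') = { 'end' }.
Union: FOLLOW(P') = { EOF, 'else', 'end', 'then', :=, ;, id }.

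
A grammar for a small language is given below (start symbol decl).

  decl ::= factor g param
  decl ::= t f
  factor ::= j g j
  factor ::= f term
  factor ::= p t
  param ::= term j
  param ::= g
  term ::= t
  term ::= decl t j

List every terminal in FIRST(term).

{ f, j, p, t }

term ::= t contributes {t}.
From term ::= decl t j: add FIRST(decl) = { f, j, p, t }.
Union: FIRST(term) = { f, j, p, t }.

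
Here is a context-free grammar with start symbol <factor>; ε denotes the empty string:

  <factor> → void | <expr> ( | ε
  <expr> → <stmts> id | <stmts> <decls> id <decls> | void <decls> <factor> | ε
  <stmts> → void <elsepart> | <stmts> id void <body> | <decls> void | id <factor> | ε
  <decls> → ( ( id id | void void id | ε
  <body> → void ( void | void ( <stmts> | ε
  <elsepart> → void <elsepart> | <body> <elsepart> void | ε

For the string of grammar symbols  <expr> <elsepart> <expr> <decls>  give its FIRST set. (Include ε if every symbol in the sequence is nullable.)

{ (, id, void, ε }

Add FIRST(<expr>)\{ε} = { (, id, void }; <expr> is nullable, continue.
Add FIRST(<elsepart>)\{ε} = { void }; <elsepart> is nullable, continue.
Add FIRST(<expr>)\{ε} = { (, id, void }; <expr> is nullable, continue.
Add FIRST(<decls>)\{ε} = { (, void }; <decls> is nullable, continue.
Every symbol is nullable, so include ε.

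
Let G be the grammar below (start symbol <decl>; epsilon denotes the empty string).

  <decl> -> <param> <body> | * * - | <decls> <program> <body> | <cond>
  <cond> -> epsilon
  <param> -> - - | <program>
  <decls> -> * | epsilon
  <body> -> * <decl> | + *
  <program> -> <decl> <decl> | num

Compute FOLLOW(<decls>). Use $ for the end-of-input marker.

{ *, +, -, num }

In <decl> -> <decls> <program> <body>: add FIRST(<program> <body>) = { *, +, -, num }.
Union: FOLLOW(<decls>) = { *, +, -, num }.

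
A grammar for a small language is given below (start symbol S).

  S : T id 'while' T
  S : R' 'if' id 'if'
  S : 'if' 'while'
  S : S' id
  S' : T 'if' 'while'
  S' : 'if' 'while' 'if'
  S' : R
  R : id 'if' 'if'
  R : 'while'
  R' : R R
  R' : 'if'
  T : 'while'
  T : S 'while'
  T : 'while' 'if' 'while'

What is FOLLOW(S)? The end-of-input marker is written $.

S is the start symbol, so $ ∈ FOLLOW(S).
In T : S 'while': add FIRST('while') = { 'while' }.
Union: FOLLOW(S) = { $, 'while' }.

{ $, 'while' }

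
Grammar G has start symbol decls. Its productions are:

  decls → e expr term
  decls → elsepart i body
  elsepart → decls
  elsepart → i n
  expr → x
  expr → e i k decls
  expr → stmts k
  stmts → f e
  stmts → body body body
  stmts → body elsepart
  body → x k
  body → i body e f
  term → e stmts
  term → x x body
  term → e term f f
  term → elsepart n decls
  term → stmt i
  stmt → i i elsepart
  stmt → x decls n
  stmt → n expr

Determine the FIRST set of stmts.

{ f, i, x }

stmts → f e contributes {f}.
From stmts → body body body: add FIRST(body) = { i, x }.
From stmts → body elsepart: add FIRST(body) = { i, x }.
Union: FIRST(stmts) = { f, i, x }.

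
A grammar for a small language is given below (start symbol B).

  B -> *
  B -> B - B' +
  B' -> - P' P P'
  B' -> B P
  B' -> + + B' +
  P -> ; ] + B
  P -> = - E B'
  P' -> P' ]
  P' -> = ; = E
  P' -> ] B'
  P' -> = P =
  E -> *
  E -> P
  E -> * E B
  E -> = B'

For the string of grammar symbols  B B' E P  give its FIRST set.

Add FIRST(B) = { * }; B is not nullable, stop.

{ * }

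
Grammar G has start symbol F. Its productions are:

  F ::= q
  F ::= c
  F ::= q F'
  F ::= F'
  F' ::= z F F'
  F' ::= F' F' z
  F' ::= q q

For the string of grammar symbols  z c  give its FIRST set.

z is a terminal; add {z} and stop.

{ z }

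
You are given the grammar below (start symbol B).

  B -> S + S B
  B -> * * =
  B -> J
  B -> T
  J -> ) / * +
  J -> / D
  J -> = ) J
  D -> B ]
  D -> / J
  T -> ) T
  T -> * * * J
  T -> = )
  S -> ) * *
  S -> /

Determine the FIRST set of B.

From B -> S + S B: add FIRST(S) = { ), / }.
B -> * * = contributes {*}.
From B -> J: add FIRST(J) = { ), /, = }.
From B -> T: add FIRST(T) = { ), *, = }.
Union: FIRST(B) = { ), *, /, = }.

{ ), *, /, = }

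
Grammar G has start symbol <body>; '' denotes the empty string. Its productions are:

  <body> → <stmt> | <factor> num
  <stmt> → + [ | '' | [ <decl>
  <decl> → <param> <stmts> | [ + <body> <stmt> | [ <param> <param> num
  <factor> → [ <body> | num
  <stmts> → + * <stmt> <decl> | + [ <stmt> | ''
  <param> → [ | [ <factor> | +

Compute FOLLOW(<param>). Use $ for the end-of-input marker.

{ $, +, [, num }

In <decl> → <param> <stmts>: add FIRST(<stmts>)\{''} = { + }.
  Since <stmts> is nullable, also add FOLLOW(<decl>) = { $, +, [, num }.
In <decl> → [ <param> <param> num: add FIRST(<param> num) = { +, [ }.
In <decl> → [ <param> <param> num: add FIRST(num) = { num }.
Union: FOLLOW(<param>) = { $, +, [, num }.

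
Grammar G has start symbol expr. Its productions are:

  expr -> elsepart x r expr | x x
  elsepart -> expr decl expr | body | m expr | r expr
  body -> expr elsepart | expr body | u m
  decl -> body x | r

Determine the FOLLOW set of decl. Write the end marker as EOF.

{ m, r, u, x }

In elsepart -> expr decl expr: add FIRST(expr) = { m, r, u, x }.
Union: FOLLOW(decl) = { m, r, u, x }.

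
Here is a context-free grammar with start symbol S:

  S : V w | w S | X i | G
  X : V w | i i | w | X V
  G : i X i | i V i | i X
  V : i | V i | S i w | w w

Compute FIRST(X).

{ i, w }

From X : V w: add FIRST(V) = { i, w }.
X : i i contributes {i}.
X : w contributes {w}.
From X : X V: add FIRST(X) = { i, w }.
Union: FIRST(X) = { i, w }.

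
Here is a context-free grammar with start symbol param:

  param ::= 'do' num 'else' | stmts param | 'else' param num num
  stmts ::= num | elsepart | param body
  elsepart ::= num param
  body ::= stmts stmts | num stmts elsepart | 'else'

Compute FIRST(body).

From body ::= stmts stmts: add FIRST(stmts) = { 'do', 'else', num }.
body ::= num stmts elsepart contributes {num}.
body ::= 'else' contributes {'else'}.
Union: FIRST(body) = { 'do', 'else', num }.

{ 'do', 'else', num }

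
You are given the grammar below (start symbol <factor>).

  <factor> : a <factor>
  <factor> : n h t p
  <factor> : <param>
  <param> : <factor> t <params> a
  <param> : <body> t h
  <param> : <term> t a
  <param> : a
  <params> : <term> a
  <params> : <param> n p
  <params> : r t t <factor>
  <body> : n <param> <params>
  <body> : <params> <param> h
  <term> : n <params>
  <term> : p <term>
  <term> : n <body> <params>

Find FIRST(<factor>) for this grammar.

{ a, n, p, r }

<factor> : a <factor> contributes {a}.
<factor> : n h t p contributes {n}.
From <factor> : <param>: add FIRST(<param>) = { a, n, p, r }.
Union: FIRST(<factor>) = { a, n, p, r }.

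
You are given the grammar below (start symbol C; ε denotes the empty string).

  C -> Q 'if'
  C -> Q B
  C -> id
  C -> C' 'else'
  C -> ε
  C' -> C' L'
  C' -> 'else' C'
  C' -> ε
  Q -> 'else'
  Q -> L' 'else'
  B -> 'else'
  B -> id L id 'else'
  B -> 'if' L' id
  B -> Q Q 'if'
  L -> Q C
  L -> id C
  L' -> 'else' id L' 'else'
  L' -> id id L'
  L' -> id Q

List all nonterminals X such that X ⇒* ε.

Directly nullable (have an ε-production): C, C'.
No other nonterminal has a production whose RHS symbols are all nullable.

{ C, C' }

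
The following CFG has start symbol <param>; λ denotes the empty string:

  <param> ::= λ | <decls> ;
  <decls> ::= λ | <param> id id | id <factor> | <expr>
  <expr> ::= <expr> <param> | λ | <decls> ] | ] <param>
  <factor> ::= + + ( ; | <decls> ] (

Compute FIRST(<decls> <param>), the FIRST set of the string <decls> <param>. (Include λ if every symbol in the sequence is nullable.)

Add FIRST(<decls>)\{λ} = { ;, ], id }; <decls> is nullable, continue.
Add FIRST(<param>)\{λ} = { ;, ], id }; <param> is nullable, continue.
Every symbol is nullable, so include λ.

{ ;, ], id, λ }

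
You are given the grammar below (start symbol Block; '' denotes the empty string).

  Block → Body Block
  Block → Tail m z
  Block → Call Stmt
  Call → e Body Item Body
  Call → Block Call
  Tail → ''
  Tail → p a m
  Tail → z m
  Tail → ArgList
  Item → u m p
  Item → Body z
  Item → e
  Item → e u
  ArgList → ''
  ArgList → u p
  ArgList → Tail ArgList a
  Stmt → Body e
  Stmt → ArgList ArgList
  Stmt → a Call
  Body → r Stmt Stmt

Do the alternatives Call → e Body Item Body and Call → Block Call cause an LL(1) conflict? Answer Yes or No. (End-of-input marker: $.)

Yes

FIRST(e Body Item Body) = { e } and FIRST(Block Call) = { a, e, m, p, r, u, z }.
Both contain e, so the two alternatives are not disjoint — LL(1) conflict.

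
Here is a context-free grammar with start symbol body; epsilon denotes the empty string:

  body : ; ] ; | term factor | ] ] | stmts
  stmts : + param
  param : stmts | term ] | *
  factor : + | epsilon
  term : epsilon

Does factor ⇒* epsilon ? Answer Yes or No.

factor has an epsilon-production, so factor ⇒ epsilon.

Yes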